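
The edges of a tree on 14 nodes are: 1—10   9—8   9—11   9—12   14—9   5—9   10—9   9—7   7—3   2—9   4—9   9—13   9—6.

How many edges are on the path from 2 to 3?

3

The path is 2 - 9 - 7 - 3, which has 3 edges.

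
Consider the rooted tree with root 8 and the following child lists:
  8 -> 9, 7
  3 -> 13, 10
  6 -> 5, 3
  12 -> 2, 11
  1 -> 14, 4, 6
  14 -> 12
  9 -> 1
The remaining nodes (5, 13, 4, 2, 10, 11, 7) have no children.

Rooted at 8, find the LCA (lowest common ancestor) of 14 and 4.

Ancestors of 14 (toward the root): 14, 1, 9, 8.
Ancestors of 4: 4, 1, 9, 8.
The deepest node appearing in both lists is 1.

1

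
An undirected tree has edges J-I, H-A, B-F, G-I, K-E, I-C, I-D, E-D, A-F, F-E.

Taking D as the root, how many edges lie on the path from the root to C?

Path from D to C: D – I – C, which has 2 edges.

2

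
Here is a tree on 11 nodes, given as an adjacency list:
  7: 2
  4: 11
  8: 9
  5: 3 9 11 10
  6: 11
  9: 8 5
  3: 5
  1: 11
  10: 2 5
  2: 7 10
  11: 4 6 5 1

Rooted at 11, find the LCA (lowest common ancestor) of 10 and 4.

11

10's ancestor chain is 10, 5, 11 and 4's is 4, 11; they first meet at 11.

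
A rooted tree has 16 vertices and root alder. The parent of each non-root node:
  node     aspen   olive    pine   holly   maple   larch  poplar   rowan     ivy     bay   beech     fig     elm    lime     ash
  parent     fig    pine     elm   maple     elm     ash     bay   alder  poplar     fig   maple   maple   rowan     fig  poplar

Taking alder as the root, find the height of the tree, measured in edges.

larch sits deepest: alder-rowan-elm-maple-fig-bay-poplar-ash-larch — 8 edges from the root.

8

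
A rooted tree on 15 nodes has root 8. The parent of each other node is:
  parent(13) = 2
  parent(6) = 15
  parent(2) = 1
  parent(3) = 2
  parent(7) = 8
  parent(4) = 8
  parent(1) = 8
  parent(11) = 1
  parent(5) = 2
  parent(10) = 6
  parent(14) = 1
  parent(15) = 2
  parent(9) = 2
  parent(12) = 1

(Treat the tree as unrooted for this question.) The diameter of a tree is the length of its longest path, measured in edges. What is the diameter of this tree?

Starting from 4, a farthest node is 10 at distance 6.
One longest path: 4–8–1–2–15–6–10.
So the diameter is 6.

6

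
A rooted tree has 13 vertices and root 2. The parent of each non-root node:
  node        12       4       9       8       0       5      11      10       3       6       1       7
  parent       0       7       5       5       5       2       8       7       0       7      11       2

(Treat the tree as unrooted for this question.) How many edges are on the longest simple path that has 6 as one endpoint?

6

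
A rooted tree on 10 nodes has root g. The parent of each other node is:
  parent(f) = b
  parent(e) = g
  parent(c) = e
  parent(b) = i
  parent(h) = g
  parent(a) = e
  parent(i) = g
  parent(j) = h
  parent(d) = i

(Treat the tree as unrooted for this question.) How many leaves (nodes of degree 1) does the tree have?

5

Exactly 5 nodes have a single neighbour: a, c, d, f, j.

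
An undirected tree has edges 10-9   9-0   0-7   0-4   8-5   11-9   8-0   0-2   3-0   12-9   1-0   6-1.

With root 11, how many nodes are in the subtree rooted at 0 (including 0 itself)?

9

Descendants of 0 (including itself): 0, 2, 8, 1, 4, 7, 3, 5, 6. That's 9.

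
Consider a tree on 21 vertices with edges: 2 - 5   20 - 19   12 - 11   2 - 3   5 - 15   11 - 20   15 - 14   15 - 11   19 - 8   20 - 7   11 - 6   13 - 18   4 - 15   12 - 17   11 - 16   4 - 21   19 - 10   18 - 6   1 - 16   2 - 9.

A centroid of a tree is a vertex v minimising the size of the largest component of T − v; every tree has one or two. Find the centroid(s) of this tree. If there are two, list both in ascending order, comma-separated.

11

If 11 is removed the pieces have sizes 8, 5, 3, 2, 2, all ≤ ⌊21/2⌋ = 10.
Every other node leaves some component of size > 10, so the centroid is unique.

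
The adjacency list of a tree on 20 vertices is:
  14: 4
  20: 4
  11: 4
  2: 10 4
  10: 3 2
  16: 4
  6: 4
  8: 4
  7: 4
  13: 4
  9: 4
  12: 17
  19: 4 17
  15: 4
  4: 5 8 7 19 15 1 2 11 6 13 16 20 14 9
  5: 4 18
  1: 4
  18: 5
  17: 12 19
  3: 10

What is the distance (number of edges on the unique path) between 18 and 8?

3

Walking from 18: 18 – 5 – 4 – 8. Length 3.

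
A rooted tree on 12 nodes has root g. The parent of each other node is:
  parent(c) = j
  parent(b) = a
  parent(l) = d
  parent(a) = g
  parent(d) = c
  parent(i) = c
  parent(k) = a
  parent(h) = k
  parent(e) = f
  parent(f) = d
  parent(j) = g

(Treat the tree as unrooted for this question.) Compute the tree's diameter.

8

A longest path is e–f–d–c–j–g–a–k–h, with 8 edges.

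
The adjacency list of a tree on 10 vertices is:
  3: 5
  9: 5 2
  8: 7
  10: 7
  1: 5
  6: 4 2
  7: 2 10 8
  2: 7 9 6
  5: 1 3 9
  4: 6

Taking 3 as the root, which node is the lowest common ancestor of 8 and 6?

2

Ancestors of 8 (toward the root): 8, 7, 2, 9, 5, 3.
Ancestors of 6: 6, 2, 9, 5, 3.
The deepest node appearing in both lists is 2.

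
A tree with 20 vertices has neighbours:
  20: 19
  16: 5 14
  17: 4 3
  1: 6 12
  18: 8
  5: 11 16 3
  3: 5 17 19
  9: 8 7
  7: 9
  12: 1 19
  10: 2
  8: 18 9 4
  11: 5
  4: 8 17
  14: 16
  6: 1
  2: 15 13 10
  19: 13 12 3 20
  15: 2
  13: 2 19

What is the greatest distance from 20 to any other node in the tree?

7

The node farthest from 20 is 7, via 20-19-3-17-4-8-9-7 — 7 edges.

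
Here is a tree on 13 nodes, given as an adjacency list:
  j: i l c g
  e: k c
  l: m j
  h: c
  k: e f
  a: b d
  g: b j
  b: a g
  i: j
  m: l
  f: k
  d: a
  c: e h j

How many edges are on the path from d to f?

d–a–b–g–j–c–e–k–f: 8 edges.

8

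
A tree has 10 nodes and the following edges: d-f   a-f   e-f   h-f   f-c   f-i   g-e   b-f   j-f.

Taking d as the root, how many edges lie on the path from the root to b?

2

d → f → b — 2 edges.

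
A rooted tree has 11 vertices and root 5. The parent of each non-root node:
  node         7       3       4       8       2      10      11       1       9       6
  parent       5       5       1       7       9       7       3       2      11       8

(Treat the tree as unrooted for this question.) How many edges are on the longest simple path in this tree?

9

Starting from 6, a farthest node is 4 at distance 9.
One longest path: 6–8–7–5–3–11–9–2–1–4.
So the diameter is 9.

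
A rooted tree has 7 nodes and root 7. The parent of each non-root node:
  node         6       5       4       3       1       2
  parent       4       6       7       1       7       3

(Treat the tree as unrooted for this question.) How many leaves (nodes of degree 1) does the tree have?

2

Degree-1 nodes: 2, 5 — 2 of them.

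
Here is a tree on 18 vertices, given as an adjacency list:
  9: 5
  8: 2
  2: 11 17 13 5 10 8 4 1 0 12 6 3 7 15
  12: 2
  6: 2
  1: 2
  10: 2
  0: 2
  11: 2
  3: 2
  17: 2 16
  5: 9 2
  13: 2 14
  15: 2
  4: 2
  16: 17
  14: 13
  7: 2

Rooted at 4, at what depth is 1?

Climbing from 1 to the root: 1–2–4. That's 2 steps.

2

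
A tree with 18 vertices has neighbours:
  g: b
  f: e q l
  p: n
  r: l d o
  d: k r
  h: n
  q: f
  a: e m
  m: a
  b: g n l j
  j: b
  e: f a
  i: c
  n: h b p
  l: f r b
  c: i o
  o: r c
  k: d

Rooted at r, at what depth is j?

3

Path from r to j: r – l – b – j, which has 3 edges.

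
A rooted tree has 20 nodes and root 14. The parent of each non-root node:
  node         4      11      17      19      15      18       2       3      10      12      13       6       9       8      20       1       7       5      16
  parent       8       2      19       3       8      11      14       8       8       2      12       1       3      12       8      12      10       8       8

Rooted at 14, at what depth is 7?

5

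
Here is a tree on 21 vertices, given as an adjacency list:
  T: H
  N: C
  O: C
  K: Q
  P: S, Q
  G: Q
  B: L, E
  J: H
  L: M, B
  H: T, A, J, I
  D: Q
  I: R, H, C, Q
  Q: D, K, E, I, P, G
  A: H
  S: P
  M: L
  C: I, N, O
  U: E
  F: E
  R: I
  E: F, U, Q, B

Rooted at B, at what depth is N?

Climbing from N to the root: N–C–I–Q–E–B. That's 5 steps.

5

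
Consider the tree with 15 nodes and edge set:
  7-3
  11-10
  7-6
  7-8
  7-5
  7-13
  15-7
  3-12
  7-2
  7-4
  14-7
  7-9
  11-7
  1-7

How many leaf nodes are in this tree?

12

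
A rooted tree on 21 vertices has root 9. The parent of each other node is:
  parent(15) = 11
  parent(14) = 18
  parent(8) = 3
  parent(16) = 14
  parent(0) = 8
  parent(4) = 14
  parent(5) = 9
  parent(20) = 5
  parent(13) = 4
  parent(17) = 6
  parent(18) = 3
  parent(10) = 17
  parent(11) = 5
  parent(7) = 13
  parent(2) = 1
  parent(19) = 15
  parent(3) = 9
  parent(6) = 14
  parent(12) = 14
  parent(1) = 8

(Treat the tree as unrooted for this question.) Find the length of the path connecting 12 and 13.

3

The path is 12–14–4–13, which has 3 edges.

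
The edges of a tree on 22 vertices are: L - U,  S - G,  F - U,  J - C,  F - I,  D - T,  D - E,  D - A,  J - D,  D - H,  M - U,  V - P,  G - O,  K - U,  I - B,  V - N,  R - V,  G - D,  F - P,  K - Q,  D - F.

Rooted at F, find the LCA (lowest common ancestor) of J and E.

D

Ancestors of J (toward the root): J, D, F.
Ancestors of E: E, D, F.
The deepest node appearing in both lists is D.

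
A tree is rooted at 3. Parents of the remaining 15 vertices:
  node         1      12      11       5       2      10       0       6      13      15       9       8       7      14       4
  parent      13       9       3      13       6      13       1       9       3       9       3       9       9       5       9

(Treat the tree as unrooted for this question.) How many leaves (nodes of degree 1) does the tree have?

10

The leaves are 0, 2, 4, 7, 8, 10, 11, 12, 14, 15.
That is 10 leaves.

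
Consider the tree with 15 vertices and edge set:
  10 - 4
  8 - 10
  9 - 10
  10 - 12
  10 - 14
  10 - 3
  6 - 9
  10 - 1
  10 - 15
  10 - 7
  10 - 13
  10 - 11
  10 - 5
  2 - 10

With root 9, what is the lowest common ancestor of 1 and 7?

10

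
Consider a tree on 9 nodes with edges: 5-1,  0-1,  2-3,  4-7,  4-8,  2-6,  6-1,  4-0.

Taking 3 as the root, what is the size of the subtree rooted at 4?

The subtree rooted at 4 contains: 4, 7, 8 — 3 nodes.

3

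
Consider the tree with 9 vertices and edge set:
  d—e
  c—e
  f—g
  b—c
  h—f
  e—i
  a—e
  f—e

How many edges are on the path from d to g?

3

Walking from d: d - e - f - g. Length 3.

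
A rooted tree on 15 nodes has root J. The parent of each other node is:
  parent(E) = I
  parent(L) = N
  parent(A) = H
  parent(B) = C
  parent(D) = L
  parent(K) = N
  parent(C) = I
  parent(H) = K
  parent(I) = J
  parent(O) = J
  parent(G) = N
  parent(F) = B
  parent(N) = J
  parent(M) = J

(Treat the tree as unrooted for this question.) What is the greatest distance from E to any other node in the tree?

6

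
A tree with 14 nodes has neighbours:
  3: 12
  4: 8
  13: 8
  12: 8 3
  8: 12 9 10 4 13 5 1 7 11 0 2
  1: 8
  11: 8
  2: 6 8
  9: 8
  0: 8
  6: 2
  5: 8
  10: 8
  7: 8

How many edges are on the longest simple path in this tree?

4

Starting from 6, a farthest node is 3 at distance 4.
One longest path: 6 - 2 - 8 - 12 - 3.
So the diameter is 4.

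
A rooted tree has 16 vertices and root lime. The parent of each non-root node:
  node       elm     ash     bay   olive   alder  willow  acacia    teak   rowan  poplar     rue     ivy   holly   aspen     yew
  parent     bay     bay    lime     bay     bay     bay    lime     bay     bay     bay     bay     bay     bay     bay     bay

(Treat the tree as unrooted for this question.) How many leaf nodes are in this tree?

Exactly 14 nodes have a single neighbour: acacia, alder, ash, aspen, elm, holly, ivy, olive, poplar, rowan, rue, teak, willow, yew.

14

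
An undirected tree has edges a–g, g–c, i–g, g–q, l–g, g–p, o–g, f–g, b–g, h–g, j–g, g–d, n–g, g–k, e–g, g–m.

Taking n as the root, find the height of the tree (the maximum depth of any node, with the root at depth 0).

A deepest node is a, reached by n – g – a.
That path has 2 edges, so the height is 2.

2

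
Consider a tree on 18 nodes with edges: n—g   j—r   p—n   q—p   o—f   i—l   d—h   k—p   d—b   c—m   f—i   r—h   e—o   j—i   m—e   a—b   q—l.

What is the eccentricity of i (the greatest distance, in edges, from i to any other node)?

The node farthest from i is a, via i – j – r – h – d – b – a — 6 edges.

6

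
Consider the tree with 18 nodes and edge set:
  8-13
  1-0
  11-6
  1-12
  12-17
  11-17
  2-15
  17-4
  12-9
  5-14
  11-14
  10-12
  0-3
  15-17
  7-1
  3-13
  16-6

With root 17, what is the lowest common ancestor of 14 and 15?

14's ancestor chain is 14, 11, 17 and 15's is 15, 17; they first meet at 17.

17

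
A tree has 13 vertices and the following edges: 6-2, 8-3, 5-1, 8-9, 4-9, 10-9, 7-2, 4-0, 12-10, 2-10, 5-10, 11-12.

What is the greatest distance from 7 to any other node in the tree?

The node farthest from 7 is 3 (0 also at distance 5), via 7-2-10-9-8-3 — 5 edges.

5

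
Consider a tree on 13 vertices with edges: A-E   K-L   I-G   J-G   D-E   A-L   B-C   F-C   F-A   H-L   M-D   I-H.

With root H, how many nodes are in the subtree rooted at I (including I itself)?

3

Descendants of I (including itself): I, G, J. That's 3.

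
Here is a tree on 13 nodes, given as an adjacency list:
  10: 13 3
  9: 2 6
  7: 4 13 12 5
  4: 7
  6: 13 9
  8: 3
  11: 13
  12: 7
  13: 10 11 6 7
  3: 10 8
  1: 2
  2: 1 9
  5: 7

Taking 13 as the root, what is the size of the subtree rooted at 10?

Descendants of 10 (including itself): 10, 3, 8. That's 3.

3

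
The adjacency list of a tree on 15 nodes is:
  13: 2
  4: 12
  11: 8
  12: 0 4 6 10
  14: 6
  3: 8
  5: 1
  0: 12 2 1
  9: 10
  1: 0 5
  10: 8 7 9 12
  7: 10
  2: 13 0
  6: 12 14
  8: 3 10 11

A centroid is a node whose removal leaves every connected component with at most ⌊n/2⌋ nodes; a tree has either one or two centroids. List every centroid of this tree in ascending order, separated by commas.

If 12 is removed the pieces have sizes 6, 5, 2, 1, all ≤ ⌊15/2⌋ = 7.
Every other node leaves some component of size > 7, so the centroid is unique.

12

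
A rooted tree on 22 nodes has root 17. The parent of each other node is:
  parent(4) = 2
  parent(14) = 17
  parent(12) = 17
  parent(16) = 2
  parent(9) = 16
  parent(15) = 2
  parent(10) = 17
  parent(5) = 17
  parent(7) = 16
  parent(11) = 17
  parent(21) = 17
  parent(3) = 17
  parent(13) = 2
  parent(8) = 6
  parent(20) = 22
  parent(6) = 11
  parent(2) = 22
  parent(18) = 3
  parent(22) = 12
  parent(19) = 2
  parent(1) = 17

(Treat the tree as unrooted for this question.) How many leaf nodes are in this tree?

Exactly 14 nodes have a single neighbour: 1, 4, 5, 7, 8, 9, 10, 13, 14, 15, 18, 19, 20, 21.

14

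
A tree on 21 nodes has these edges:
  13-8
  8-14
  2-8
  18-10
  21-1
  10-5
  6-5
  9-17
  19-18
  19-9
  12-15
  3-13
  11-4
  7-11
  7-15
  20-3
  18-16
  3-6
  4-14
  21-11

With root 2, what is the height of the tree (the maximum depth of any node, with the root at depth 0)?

10

The longest root-to-leaf path is 2 → 8 → 13 → 3 → 6 → 5 → 10 → 18 → 19 → 9 → 17 (10 edges).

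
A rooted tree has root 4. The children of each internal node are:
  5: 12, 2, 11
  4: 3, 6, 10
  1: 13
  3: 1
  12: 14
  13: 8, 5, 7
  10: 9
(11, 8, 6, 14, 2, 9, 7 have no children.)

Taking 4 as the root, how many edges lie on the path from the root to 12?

Climbing from 12 to the root: 12 – 5 – 13 – 1 – 3 – 4. That's 5 steps.

5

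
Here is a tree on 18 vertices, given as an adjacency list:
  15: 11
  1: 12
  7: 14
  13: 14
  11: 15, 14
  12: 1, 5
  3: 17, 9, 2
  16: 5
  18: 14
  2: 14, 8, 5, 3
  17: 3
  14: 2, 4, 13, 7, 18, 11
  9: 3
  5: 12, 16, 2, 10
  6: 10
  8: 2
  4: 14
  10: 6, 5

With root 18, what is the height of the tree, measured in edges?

1 sits deepest: 18 → 14 → 2 → 5 → 12 → 1 — 5 edges from the root.

5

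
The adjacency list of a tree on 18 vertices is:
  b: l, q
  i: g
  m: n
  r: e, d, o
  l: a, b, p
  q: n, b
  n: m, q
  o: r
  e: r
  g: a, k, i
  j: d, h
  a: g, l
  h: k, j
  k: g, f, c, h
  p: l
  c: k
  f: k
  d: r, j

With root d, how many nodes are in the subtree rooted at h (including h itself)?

Descendants of h (including itself): h, k, f, c, g, i, a, l, p, b, q, n, m. That's 13.

13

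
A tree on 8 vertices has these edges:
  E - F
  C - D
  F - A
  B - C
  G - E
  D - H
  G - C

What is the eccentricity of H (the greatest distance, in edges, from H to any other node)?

6

A farthest node from H is A.
The path H – D – C – G – E – F – A has 6 edges.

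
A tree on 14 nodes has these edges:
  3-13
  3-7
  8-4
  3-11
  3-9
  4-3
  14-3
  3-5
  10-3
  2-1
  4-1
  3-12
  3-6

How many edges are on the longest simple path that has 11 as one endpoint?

A farthest node from 11 is 2.
The path 11-3-4-1-2 has 4 edges.

4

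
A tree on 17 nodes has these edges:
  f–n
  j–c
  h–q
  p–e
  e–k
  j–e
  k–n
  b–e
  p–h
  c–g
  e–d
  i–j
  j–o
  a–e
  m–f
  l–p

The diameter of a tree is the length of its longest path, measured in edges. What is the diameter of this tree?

7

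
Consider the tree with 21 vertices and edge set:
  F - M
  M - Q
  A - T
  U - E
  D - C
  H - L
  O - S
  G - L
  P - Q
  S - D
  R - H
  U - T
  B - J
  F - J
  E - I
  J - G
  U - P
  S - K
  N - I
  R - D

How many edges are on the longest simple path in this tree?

Starting from K, a farthest node is N at distance 15.
One longest path: K - S - D - R - H - L - G - J - F - M - Q - P - U - E - I - N.
So the diameter is 15.

15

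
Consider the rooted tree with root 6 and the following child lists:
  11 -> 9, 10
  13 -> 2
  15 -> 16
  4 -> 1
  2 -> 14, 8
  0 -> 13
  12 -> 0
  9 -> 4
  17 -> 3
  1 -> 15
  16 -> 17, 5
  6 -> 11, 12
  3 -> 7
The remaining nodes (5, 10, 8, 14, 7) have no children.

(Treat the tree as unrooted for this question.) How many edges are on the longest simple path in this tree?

14

Starting from 7, a farthest node is 14 at distance 14.
One longest path: 7-3-17-16-15-1-4-9-11-6-12-0-13-2-14.
So the diameter is 14.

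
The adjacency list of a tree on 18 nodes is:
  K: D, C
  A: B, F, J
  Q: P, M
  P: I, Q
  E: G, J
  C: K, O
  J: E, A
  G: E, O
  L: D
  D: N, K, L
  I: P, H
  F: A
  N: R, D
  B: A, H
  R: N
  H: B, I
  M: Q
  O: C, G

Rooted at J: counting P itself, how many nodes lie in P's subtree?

3

P's subtree: {P, Q, M}, size 3.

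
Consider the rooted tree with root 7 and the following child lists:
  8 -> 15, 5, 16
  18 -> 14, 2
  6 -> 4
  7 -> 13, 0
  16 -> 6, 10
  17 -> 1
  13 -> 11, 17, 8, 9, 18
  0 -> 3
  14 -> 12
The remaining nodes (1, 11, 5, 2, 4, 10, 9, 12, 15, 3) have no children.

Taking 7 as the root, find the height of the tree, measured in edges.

5

4 sits deepest: 7-13-8-16-6-4 — 5 edges from the root.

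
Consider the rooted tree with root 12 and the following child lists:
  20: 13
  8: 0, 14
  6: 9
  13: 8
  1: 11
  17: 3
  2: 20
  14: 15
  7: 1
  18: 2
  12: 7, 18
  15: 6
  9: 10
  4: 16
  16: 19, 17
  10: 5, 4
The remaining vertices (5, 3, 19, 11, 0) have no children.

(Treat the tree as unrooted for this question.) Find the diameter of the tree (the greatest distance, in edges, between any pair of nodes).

17

Starting from 3, a farthest node is 11 at distance 17.
One longest path: 3 – 17 – 16 – 4 – 10 – 9 – 6 – 15 – 14 – 8 – 13 – 20 – 2 – 18 – 12 – 7 – 1 – 11.
So the diameter is 17.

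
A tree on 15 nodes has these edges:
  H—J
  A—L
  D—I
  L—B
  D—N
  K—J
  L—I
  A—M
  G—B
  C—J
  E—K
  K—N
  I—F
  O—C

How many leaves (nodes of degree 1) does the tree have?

Exactly 6 nodes have a single neighbour: E, F, G, H, M, O.

6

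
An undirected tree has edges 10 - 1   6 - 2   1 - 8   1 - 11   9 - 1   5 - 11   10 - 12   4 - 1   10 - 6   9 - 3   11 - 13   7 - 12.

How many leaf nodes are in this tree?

7

Degree-1 nodes: 2, 3, 4, 5, 7, 8, 13 — 7 of them.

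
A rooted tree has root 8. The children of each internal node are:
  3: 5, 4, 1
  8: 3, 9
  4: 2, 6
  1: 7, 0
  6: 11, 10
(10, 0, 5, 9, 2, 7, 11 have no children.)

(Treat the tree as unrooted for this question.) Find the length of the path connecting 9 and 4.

Walking from 9: 9 – 8 – 3 – 4. Length 3.

3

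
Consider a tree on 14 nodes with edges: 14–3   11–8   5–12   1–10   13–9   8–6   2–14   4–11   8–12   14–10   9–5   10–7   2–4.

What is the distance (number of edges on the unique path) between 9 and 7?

9

Walking from 9: 9–5–12–8–11–4–2–14–10–7. Length 9.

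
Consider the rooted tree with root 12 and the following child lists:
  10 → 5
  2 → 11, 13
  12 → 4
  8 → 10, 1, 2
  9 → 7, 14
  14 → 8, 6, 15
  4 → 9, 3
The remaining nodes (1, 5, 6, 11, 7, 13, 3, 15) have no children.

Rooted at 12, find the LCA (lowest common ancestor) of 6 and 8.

Ancestors of 6 (toward the root): 6, 14, 9, 4, 12.
Ancestors of 8: 8, 14, 9, 4, 12.
The deepest node appearing in both lists is 14.

14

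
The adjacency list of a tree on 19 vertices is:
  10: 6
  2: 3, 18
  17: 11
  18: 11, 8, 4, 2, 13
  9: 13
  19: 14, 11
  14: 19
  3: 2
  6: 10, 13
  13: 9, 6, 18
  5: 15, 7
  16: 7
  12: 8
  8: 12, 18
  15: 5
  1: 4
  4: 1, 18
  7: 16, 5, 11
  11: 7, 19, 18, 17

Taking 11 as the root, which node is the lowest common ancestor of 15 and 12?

15's ancestor chain is 15, 5, 7, 11 and 12's is 12, 8, 18, 11; they first meet at 11.

11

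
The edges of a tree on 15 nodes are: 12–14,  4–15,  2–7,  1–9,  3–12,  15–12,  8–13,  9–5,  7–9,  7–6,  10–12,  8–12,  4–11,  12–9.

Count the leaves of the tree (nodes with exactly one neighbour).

9

Exactly 9 nodes have a single neighbour: 1, 2, 3, 5, 6, 10, 11, 13, 14.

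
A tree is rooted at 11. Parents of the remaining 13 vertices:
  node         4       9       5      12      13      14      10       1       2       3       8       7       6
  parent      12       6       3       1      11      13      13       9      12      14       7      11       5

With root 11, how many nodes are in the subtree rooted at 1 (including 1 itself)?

Descendants of 1 (including itself): 1, 12, 2, 4. That's 4.

4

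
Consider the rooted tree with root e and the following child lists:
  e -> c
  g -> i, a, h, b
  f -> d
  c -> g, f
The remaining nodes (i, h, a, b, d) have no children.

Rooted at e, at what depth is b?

Path from e to b: e – c – g – b, which has 3 edges.

3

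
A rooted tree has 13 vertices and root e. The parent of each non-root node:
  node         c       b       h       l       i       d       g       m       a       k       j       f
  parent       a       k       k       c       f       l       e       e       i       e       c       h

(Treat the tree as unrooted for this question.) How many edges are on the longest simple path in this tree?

A longest path is g-e-k-h-f-i-a-c-l-d, with 9 edges.

9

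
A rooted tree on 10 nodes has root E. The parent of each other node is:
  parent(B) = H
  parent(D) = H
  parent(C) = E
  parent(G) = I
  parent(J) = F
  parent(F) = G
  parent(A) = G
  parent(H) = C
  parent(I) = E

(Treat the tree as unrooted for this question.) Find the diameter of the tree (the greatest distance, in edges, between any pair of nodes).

7

BFS from J reaches B last, at distance 7; BFS from B confirms no node is farther.
Path: J–F–G–I–E–C–H–B.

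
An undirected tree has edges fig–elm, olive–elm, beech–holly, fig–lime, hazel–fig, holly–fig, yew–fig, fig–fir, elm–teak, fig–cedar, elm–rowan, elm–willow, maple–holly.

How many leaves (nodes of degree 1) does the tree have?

11

Exactly 11 nodes have a single neighbour: beech, cedar, fir, hazel, lime, maple, olive, rowan, teak, willow, yew.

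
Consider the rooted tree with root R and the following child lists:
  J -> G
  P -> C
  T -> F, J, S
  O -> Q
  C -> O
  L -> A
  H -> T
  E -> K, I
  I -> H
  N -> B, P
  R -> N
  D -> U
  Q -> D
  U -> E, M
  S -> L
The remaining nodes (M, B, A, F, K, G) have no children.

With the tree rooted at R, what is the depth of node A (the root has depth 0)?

14

Path from R to A: R–N–P–C–O–Q–D–U–E–I–H–T–S–L–A, which has 14 edges.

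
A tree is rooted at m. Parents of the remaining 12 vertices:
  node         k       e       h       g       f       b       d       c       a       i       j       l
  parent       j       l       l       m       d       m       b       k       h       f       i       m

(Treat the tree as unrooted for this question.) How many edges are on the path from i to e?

6

i–f–d–b–m–l–e: 6 edges.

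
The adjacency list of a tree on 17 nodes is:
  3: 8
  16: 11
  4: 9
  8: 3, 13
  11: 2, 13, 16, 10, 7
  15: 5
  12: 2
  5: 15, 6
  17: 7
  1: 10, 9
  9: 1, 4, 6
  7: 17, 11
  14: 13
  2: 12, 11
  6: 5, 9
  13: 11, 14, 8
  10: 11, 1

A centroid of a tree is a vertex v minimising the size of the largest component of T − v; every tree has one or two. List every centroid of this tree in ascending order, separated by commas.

11

Removing 11 splits the tree into components of sizes 7, 4, 2, 2, 1; the largest is 7 ≤ ⌊17/2⌋ = 8.
No neighbour of 11 does as well, so 11 is the unique centroid.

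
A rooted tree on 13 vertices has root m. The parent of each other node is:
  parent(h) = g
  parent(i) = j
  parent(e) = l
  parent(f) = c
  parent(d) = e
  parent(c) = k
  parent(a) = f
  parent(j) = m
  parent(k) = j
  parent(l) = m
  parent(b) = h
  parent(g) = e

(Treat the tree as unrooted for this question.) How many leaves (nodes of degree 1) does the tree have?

The leaves are a, b, d, i.
That is 4 leaves.

4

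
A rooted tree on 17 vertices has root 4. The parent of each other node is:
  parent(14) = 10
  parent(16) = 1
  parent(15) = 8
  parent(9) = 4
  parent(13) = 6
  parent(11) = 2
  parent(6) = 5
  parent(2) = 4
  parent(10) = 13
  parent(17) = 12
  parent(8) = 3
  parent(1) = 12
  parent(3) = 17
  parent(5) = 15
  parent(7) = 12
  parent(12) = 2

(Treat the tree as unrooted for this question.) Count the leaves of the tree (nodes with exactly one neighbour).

Exactly 5 nodes have a single neighbour: 7, 9, 11, 14, 16.

5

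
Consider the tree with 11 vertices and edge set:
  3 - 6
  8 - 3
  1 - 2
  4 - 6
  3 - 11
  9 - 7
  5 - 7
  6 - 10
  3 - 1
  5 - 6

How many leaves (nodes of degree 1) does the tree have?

6

The leaves are 2, 4, 8, 9, 10, 11.
That is 6 leaves.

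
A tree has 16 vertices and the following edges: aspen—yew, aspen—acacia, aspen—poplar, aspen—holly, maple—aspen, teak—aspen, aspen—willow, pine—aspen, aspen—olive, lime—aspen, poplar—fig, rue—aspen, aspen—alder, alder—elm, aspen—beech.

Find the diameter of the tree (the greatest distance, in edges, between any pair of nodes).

4

Starting from elm, a farthest node is fig at distance 4.
One longest path: elm-alder-aspen-poplar-fig.
So the diameter is 4.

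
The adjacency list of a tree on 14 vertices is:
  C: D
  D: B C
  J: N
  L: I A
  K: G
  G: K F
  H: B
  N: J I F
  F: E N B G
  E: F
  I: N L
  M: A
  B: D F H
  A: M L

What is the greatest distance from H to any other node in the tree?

Distances from H peak at 7, attained at M.
H – B – F – N – I – L – A – M

7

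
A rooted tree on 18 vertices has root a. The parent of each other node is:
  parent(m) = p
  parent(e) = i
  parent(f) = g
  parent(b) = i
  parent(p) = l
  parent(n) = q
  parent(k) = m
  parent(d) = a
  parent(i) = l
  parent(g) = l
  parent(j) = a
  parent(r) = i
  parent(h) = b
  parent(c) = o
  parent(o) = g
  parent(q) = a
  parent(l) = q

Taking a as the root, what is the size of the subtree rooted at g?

g's subtree: {g, f, o, c}, size 4.

4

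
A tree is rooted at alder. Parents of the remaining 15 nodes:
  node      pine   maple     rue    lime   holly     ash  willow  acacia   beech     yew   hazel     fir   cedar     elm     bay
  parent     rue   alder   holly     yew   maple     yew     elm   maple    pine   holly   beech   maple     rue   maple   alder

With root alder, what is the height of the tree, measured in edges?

The longest root-to-leaf path is alder → maple → holly → rue → pine → beech → hazel (6 edges).

6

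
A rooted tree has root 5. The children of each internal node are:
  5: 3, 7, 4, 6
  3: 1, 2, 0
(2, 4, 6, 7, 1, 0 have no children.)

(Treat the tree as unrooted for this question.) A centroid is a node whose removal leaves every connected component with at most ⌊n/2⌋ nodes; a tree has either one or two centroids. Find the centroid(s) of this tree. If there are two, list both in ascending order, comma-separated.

3, 5

Delete 5: the remaining components have sizes 4, 1, 1, 1. Max 4 ≤ 4, so 5 is a centroid.
Its neighbour 3 also leaves a largest component of size 4, so both are centroids.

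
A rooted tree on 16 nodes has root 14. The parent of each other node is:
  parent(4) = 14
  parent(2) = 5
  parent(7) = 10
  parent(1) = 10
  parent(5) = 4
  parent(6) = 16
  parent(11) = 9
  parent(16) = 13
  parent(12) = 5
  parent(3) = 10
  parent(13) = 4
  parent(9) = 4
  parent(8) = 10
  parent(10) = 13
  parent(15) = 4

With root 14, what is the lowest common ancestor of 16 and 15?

4

Ancestors of 16 (toward the root): 16, 13, 4, 14.
Ancestors of 15: 15, 4, 14.
The deepest node appearing in both lists is 4.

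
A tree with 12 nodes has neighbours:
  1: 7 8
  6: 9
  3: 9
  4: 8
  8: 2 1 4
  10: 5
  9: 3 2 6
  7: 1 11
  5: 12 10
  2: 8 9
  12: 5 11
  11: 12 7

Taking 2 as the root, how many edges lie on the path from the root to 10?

Path from 2 to 10: 2–8–1–7–11–12–5–10, which has 7 edges.

7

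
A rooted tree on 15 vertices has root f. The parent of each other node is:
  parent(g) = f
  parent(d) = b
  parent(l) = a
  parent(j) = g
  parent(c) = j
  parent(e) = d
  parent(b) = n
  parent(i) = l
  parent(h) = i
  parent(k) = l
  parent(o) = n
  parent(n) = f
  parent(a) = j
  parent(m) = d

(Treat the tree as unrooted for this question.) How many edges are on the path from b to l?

b - n - f - g - j - a - l: 6 edges.

6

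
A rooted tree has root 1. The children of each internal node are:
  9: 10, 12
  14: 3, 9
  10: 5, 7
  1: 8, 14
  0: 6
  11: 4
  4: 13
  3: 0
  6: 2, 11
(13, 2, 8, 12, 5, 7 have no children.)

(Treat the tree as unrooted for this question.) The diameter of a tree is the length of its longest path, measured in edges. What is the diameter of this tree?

9

Starting from 13, a farthest node is 7 at distance 9.
One longest path: 13 – 4 – 11 – 6 – 0 – 3 – 14 – 9 – 10 – 7.
So the diameter is 9.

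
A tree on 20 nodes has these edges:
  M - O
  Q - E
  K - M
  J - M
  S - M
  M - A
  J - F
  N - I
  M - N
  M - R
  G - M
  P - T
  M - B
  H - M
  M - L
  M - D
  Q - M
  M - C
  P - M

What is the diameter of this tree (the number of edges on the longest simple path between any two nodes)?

Starting from F, a farthest node is E at distance 4.
One longest path: F - J - M - Q - E.
So the diameter is 4.

4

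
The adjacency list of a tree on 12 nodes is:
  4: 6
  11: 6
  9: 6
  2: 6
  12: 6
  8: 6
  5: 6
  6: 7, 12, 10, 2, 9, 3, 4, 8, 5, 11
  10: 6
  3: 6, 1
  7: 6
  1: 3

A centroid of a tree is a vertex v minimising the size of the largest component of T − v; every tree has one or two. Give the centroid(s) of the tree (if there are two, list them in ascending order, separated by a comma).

6

Removing 6 splits the tree into components of sizes 2, 1, 1, 1, 1, 1, 1, 1, 1, 1; the largest is 2 ≤ ⌊12/2⌋ = 6.
Every other node leaves some component of size > 6, so the centroid is unique.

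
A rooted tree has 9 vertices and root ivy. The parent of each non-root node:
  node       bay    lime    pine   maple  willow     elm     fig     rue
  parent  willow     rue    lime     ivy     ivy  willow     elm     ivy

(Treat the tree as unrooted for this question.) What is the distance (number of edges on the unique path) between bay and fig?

bay–willow–elm–fig: 3 edges.

3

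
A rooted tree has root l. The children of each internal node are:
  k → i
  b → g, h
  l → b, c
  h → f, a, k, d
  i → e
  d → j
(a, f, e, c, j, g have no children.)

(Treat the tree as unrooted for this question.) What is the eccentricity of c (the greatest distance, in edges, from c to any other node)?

6

A farthest node from c is e.
The path c–l–b–h–k–i–e has 6 edges.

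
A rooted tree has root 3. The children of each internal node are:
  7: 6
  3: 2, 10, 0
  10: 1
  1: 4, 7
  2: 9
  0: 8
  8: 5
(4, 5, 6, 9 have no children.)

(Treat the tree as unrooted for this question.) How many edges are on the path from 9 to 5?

5

9 - 2 - 3 - 0 - 8 - 5: 5 edges.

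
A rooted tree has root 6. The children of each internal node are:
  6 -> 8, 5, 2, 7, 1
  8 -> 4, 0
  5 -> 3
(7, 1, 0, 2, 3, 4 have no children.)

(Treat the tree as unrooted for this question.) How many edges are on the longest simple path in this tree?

BFS from 3 reaches 0 last, at distance 4; BFS from 0 confirms no node is farther.
Path: 3 - 5 - 6 - 8 - 0.

4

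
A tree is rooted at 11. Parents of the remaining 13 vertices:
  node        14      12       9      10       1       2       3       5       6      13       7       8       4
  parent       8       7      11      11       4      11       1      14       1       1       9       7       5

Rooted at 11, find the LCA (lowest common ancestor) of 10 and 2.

11

Ancestors of 10 (toward the root): 10, 11.
Ancestors of 2: 2, 11.
The deepest node appearing in both lists is 11.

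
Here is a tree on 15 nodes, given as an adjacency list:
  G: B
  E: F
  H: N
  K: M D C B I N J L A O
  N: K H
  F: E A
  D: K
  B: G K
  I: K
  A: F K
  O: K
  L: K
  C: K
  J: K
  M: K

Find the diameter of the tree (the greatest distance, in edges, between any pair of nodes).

A longest path is E – F – A – K – B – G, with 5 edges.

5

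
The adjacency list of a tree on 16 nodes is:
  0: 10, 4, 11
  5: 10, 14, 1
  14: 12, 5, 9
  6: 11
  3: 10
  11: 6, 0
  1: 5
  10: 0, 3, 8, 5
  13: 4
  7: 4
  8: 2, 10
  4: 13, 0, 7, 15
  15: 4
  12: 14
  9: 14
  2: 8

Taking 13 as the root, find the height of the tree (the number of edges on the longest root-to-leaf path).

6

The longest root-to-leaf path is 13–4–0–10–5–14–12 (6 edges).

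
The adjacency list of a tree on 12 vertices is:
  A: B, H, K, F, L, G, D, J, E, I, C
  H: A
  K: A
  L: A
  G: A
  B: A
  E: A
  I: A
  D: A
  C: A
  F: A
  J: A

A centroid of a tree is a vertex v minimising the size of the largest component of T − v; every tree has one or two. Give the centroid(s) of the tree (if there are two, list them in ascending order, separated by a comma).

Delete A: the remaining components have sizes 1, 1, 1, 1, 1, 1, 1, 1, 1, 1, 1. Max 1 ≤ 6, so A is a centroid.
Every other node leaves some component of size > 6, so the centroid is unique.

A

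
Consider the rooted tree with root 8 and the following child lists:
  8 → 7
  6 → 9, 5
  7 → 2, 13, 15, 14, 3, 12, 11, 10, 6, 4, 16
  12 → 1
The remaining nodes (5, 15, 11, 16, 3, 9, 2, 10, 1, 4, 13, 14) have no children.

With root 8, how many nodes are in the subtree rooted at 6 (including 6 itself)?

6's subtree: {6, 5, 9}, size 3.

3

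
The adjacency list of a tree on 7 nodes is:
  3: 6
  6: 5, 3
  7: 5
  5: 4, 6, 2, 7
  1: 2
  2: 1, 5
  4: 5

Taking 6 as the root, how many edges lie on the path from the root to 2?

2

6 → 5 → 2 — 2 edges.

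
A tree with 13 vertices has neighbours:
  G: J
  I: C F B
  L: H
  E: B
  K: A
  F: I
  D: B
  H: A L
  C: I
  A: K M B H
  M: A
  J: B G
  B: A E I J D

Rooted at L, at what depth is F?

Climbing from F to the root: F–I–B–A–H–L. That's 5 steps.

5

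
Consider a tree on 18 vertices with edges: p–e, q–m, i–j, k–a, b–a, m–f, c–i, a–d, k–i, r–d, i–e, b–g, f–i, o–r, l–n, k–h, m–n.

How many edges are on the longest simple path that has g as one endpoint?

A farthest node from g is l.
The path g – b – a – k – i – f – m – n – l has 8 edges.

8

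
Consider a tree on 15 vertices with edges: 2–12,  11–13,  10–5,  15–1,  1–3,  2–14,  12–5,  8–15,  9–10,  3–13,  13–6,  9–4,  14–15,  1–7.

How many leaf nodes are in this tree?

5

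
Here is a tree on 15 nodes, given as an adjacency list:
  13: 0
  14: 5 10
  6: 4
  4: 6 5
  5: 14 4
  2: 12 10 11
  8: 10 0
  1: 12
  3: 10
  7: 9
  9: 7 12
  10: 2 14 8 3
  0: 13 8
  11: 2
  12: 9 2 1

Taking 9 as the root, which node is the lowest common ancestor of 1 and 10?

12

1's ancestor chain is 1, 12, 9 and 10's is 10, 2, 12, 9; they first meet at 12.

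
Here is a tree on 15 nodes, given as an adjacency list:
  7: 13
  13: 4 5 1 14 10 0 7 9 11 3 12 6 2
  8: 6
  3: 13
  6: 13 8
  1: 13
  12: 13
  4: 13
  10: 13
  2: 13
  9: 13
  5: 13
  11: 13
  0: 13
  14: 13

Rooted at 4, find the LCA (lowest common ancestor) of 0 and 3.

0's ancestor chain is 0, 13, 4 and 3's is 3, 13, 4; they first meet at 13.

13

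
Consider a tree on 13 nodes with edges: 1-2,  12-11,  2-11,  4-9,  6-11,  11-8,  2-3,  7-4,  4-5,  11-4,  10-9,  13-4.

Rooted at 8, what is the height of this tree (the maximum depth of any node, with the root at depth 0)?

10 sits deepest: 8 → 11 → 4 → 9 → 10 — 4 edges from the root.

4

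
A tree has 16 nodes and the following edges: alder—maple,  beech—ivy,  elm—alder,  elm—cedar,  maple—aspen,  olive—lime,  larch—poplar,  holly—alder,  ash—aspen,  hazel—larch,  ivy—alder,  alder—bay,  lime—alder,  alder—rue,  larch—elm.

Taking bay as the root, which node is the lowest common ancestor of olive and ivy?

Path olive→root: olive lime alder bay; path ivy→root: ivy alder bay.
First common node: alder.

alder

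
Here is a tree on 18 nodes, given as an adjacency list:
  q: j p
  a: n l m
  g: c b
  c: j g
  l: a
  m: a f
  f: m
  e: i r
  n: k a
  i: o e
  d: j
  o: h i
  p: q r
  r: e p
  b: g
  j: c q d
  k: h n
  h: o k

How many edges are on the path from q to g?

3

The path is q - j - c - g, which has 3 edges.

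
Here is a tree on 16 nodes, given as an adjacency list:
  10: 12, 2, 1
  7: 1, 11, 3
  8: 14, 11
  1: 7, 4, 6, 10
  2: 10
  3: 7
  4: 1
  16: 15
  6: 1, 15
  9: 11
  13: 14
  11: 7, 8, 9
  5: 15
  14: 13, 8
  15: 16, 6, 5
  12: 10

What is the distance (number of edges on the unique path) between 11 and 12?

4

The path is 11–7–1–10–12, which has 4 edges.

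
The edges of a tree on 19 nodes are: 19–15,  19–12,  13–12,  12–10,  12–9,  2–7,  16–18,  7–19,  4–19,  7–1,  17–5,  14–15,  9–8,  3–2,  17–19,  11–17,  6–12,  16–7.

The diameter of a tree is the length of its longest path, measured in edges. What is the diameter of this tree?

6

A longest path is 3-2-7-19-12-9-8, with 6 edges.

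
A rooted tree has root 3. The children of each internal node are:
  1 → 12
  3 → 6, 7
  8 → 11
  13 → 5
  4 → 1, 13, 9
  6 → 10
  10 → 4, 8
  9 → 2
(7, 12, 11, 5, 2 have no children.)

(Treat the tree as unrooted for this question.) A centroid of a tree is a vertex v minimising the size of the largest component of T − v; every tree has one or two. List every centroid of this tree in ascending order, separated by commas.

Removing 4 splits the tree into components of sizes 6, 2, 2, 2; the largest is 6 ≤ ⌊13/2⌋ = 6.
Every other node leaves some component of size > 6, so the centroid is unique.

4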